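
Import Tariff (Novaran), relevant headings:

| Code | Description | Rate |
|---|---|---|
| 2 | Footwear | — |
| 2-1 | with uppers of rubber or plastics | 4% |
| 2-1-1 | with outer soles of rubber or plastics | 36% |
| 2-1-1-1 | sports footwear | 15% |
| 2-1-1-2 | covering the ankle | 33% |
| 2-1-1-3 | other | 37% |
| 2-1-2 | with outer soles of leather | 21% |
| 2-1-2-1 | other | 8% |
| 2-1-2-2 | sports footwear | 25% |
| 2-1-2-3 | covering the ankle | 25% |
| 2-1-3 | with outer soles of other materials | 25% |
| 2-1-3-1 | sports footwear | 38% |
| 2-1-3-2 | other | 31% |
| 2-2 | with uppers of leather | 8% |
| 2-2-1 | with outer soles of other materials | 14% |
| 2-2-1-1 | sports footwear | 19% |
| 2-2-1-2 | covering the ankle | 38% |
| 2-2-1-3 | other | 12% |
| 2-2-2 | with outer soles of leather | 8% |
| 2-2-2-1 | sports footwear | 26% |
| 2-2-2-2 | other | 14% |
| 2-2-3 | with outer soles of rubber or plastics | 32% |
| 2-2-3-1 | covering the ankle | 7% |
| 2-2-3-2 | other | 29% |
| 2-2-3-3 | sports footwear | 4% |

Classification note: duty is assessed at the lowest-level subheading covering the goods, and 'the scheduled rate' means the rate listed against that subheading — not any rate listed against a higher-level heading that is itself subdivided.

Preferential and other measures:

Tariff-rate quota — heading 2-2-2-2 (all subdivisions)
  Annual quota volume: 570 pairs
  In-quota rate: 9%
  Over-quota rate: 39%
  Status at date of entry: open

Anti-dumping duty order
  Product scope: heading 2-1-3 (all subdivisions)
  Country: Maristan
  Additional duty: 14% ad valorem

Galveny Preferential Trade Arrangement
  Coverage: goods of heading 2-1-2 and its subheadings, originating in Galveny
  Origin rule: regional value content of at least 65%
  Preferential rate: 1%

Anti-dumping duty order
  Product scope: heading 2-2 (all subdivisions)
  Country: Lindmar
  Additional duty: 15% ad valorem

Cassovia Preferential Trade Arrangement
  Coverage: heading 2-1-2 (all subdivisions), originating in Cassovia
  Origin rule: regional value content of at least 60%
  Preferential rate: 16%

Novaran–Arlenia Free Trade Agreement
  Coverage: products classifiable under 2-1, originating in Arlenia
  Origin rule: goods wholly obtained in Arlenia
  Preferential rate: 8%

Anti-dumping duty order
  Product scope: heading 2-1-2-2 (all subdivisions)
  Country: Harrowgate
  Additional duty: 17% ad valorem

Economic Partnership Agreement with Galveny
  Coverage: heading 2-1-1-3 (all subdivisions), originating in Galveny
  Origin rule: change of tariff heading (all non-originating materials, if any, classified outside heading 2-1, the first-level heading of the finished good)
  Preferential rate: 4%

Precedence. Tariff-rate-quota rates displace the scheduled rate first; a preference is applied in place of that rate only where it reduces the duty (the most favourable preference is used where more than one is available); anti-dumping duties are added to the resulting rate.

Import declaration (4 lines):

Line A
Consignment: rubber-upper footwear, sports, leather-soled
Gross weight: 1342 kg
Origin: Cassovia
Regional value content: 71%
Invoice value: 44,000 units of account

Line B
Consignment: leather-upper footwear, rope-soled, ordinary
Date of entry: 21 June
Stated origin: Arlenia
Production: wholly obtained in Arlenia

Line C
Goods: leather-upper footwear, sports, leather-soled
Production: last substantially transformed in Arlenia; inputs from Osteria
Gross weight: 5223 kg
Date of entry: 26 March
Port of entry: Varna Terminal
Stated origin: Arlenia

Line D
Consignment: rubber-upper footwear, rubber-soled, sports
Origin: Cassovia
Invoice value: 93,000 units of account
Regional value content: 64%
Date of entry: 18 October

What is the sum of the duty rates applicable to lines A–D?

69%

Line A: rubber-upper → 2-1; leather-soled → 2-1-2; sports → 2-1-2-2. Scheduled 25%. Cassovia agreement on 2-1-2: RVC ≥ 60% → 16% available; preferential 16%. → 16%.
Line B: leather-upper → 2-2; rope-soled → 2-2-1; ordinary → 2-2-1-3. Scheduled 12%. Arlenia agreement on 2-1: 2-2-1-3 not covered. → 12%.
Line C: leather-upper → 2-2; leather-soled → 2-2-2; sports → 2-2-2-1. Scheduled 26%. Arlenia agreement on 2-1: 2-2-2-1 not covered. → 26%.
Line D: rubber-upper → 2-1; rubber-soled → 2-1-1; sports → 2-1-1-1. Scheduled 15%. Cassovia agreement on 2-1-2: 2-1-1-1 not covered. → 15%.
Sum: 16% + 12% + 26% + 15% = 69%.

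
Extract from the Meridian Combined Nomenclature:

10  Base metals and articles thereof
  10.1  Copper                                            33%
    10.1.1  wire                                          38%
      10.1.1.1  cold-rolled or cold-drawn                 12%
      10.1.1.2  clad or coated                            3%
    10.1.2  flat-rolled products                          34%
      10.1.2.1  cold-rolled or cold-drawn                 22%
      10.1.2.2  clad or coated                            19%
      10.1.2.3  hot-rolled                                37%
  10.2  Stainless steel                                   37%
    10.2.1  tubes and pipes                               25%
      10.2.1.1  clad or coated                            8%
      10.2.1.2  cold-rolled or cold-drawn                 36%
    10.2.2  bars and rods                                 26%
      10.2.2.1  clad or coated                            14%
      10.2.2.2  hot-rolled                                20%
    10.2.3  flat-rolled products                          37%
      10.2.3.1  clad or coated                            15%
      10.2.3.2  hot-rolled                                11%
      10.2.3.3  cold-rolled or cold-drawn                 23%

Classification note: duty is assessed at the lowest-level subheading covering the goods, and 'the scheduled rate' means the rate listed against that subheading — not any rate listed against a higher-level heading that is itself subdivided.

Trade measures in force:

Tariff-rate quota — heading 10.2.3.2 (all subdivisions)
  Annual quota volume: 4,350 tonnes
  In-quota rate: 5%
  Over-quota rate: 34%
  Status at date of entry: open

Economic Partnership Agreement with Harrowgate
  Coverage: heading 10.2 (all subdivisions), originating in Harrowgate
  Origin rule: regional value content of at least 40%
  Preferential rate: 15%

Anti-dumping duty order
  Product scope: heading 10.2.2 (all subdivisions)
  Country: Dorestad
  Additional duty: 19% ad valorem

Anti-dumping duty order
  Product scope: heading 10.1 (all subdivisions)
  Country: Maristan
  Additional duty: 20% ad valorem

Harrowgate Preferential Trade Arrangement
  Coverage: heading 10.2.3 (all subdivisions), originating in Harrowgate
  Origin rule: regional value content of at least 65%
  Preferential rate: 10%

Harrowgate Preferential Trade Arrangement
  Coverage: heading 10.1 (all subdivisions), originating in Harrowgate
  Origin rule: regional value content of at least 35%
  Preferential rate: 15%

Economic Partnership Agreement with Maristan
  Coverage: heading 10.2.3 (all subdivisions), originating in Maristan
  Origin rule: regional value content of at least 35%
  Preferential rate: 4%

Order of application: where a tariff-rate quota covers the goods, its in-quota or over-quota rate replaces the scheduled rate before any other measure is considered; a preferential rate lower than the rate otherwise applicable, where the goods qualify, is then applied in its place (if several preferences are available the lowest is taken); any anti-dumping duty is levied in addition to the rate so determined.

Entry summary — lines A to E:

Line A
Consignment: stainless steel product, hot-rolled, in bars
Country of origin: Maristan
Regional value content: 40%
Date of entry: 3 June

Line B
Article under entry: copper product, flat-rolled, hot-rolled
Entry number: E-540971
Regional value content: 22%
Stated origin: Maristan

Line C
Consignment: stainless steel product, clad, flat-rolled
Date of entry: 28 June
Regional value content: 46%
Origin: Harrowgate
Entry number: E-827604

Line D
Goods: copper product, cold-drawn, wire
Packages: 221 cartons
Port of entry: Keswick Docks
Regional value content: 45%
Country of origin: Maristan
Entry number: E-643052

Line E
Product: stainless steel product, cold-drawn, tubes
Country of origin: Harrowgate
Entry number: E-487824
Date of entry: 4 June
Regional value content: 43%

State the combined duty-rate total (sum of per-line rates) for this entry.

Line A: stainless steel → 10.2; in bars → 10.2.2; hot-rolled → 10.2.2.2. Scheduled 20%. Maristan agreement on 10.2.3: 10.2.2.2 not covered. → 20%.
Line B: copper → 10.1; flat-rolled → 10.1.2; hot-rolled → 10.1.2.3. Scheduled 37%. Maristan agreement on 10.2.3: 10.1.2.3 not covered; anti-dumping (Maristan, 10.1): +20%; total 37% + 20% = 57%. → 57%.
Line C: stainless steel → 10.2; flat-rolled → 10.2.3; clad → 10.2.3.1. Scheduled 15%. Harrowgate agreement on 10.2: RVC ≥ 40% → 15% available; Harrowgate agreement on 10.2.3: RVC < 65%; Harrowgate agreement on 10.1: 10.2.3.1 not covered; preference 15% not lower than 15% → no reduction. → 15%.
Line D: copper → 10.1; wire → 10.1.1; cold-drawn → 10.1.1.1. Scheduled 12%. Maristan agreement on 10.2.3: 10.1.1.1 not covered; anti-dumping (Maristan, 10.1): +20%; total 12% + 20% = 32%. → 32%.
Line E: stainless steel → 10.2; tubes → 10.2.1; cold-drawn → 10.2.1.2. Scheduled 36%. Harrowgate agreement on 10.2: RVC ≥ 40% → 15% available; Harrowgate agreement on 10.2.3: 10.2.1.2 not covered; Harrowgate agreement on 10.1: 10.2.1.2 not covered; preferential 15%. → 15%.
Sum: 20% + 57% + 15% + 32% + 15% = 139%.

139%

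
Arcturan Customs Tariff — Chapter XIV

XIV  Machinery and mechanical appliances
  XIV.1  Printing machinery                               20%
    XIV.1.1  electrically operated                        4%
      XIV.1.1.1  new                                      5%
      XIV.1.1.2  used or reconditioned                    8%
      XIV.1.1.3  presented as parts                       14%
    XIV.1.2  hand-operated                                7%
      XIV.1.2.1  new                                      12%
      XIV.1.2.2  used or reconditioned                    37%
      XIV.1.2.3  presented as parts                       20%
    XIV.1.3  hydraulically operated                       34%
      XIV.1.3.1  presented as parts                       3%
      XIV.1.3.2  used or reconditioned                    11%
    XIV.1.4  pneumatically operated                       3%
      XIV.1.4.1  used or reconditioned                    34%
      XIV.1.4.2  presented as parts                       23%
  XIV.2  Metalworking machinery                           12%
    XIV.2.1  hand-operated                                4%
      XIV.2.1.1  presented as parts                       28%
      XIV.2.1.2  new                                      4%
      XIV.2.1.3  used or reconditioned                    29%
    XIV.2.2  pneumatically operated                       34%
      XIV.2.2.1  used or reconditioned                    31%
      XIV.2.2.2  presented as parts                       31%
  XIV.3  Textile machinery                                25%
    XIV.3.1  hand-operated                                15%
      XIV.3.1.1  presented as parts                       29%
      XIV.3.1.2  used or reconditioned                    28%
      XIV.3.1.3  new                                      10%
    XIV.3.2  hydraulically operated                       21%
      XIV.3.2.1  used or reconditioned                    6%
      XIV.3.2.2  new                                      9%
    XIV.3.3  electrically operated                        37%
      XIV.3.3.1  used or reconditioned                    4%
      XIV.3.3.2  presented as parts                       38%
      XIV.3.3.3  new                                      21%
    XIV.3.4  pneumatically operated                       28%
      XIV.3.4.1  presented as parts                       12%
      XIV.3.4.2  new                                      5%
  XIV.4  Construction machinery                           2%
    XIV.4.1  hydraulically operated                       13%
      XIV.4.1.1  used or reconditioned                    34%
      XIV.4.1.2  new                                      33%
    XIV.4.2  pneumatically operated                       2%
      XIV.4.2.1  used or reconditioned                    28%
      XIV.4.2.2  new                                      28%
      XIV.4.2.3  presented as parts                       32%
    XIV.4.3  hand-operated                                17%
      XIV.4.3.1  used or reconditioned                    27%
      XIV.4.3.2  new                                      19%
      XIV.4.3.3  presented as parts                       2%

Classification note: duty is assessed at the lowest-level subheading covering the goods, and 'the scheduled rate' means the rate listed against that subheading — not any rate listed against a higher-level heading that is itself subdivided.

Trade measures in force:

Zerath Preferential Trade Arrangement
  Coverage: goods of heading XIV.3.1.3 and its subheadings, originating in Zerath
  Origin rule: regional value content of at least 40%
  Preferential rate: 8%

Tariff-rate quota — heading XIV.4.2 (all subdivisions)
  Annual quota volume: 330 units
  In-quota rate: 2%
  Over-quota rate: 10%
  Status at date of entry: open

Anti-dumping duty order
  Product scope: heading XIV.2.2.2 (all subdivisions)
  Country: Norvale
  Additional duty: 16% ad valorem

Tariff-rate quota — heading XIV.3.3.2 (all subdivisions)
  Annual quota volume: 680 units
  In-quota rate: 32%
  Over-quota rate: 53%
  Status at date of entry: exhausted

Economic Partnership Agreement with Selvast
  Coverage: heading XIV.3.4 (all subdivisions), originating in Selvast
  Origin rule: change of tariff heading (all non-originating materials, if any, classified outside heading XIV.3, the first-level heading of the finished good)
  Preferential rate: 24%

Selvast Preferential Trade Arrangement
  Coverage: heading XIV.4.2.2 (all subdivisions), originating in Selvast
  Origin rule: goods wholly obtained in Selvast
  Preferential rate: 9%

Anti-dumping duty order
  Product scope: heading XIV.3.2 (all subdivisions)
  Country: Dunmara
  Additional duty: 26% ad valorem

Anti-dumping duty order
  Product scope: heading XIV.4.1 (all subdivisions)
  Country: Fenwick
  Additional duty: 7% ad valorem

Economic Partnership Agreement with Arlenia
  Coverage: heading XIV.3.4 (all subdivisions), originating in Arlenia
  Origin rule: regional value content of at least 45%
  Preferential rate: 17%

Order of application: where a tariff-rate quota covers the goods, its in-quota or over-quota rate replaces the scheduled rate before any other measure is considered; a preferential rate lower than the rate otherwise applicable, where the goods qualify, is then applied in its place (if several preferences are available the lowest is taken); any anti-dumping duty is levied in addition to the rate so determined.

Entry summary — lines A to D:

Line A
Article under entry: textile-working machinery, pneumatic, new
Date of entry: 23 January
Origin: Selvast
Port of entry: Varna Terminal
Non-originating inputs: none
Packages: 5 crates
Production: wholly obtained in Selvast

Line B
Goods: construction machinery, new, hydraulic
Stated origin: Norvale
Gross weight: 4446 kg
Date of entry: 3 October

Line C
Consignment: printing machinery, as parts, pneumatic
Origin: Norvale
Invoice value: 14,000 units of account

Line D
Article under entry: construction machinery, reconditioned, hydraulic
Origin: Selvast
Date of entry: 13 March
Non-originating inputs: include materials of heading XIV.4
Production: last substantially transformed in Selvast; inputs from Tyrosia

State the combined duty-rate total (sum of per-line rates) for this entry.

Line A: textile-working → XIV.3; pneumatic → XIV.3.4; new → XIV.3.4.2. Scheduled 5%. Selvast agreement on XIV.3.4: CTH met → 24% available; Selvast agreement on XIV.4.2.2: XIV.3.4.2 not covered; preference 24% not lower than 5% → no reduction. → 5%.
Line B: construction → XIV.4; hydraulic → XIV.4.1; new → XIV.4.1.2. Scheduled 33%. No special measure applies. → 33%.
Line C: printing → XIV.1; pneumatic → XIV.1.4; as parts → XIV.1.4.2. Scheduled 23%. No special measure applies. → 23%.
Line D: construction → XIV.4; hydraulic → XIV.4.1; reconditioned → XIV.4.1.1. Scheduled 34%. Selvast agreement on XIV.3.4: XIV.4.1.1 not covered; Selvast agreement on XIV.4.2.2: XIV.4.1.1 not covered. → 34%.
Sum: 5% + 33% + 23% + 34% = 95%.

95%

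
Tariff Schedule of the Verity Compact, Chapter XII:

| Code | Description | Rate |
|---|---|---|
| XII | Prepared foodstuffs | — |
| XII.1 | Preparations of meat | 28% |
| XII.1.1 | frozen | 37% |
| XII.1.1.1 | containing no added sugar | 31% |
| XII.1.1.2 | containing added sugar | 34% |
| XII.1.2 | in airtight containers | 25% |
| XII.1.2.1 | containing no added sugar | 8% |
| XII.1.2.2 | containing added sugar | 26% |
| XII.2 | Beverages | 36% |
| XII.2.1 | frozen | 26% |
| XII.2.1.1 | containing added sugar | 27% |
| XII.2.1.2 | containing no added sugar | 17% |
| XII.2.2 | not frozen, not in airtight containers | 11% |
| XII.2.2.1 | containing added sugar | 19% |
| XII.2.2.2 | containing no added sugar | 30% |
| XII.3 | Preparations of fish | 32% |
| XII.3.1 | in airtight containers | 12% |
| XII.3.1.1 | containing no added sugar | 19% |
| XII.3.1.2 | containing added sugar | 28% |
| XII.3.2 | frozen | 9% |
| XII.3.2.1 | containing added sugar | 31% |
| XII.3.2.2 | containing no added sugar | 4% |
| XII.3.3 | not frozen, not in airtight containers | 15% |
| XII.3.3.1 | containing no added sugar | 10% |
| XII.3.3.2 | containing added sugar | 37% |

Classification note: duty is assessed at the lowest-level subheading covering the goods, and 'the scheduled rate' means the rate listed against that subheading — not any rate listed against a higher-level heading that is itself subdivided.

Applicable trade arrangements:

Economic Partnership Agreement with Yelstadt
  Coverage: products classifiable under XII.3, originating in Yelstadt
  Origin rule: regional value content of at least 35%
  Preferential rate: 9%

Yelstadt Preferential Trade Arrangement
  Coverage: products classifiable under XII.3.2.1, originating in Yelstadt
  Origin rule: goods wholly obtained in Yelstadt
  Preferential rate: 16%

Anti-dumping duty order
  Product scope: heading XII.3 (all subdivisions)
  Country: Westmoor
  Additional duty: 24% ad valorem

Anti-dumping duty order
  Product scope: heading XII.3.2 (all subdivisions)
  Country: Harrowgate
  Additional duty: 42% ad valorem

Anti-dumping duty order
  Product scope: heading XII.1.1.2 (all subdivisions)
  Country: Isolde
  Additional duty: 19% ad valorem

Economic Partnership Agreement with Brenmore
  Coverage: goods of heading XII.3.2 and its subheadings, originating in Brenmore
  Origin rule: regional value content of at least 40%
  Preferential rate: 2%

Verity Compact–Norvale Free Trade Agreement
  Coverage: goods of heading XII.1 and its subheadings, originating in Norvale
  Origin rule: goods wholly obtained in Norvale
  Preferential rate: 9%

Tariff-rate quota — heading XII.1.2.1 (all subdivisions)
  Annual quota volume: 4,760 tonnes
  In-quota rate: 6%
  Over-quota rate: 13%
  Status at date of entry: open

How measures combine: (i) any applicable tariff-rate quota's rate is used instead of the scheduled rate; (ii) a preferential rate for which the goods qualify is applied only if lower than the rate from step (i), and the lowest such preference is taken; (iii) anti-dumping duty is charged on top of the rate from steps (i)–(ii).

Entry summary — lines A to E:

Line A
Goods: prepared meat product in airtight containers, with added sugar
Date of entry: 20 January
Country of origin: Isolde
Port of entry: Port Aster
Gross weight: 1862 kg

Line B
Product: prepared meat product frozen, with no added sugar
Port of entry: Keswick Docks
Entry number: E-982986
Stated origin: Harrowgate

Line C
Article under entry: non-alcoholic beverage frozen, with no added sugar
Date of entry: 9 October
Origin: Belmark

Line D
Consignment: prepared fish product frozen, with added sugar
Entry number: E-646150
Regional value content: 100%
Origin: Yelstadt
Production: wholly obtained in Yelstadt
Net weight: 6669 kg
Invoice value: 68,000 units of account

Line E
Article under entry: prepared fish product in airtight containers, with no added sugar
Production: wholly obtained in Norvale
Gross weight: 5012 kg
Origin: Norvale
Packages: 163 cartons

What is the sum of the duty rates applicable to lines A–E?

102%

Line A: prepared meat product → XII.1; in airtight containers → XII.1.2; with added sugar → XII.1.2.2. Scheduled 26%. No special measure applies. → 26%.
Line B: prepared meat product → XII.1; frozen → XII.1.1; with no added sugar → XII.1.1.1. Scheduled 31%. No special measure applies. → 31%.
Line C: non-alcoholic beverage → XII.2; frozen → XII.2.1; with no added sugar → XII.2.1.2. Scheduled 17%. No special measure applies. → 17%.
Line D: prepared fish product → XII.3; frozen → XII.3.2; with added sugar → XII.3.2.1. Scheduled 31%. Yelstadt agreement on XII.3: RVC ≥ 35% → 9% available; Yelstadt agreement on XII.3.2.1: wholly obtained → 16% available; preferential 9%. → 9%.
Line E: prepared fish product → XII.3; in airtight containers → XII.3.1; with no added sugar → XII.3.1.1. Scheduled 19%. Norvale agreement on XII.1: XII.3.1.1 not covered. → 19%.
Sum: 26% + 31% + 17% + 9% + 19% = 102%.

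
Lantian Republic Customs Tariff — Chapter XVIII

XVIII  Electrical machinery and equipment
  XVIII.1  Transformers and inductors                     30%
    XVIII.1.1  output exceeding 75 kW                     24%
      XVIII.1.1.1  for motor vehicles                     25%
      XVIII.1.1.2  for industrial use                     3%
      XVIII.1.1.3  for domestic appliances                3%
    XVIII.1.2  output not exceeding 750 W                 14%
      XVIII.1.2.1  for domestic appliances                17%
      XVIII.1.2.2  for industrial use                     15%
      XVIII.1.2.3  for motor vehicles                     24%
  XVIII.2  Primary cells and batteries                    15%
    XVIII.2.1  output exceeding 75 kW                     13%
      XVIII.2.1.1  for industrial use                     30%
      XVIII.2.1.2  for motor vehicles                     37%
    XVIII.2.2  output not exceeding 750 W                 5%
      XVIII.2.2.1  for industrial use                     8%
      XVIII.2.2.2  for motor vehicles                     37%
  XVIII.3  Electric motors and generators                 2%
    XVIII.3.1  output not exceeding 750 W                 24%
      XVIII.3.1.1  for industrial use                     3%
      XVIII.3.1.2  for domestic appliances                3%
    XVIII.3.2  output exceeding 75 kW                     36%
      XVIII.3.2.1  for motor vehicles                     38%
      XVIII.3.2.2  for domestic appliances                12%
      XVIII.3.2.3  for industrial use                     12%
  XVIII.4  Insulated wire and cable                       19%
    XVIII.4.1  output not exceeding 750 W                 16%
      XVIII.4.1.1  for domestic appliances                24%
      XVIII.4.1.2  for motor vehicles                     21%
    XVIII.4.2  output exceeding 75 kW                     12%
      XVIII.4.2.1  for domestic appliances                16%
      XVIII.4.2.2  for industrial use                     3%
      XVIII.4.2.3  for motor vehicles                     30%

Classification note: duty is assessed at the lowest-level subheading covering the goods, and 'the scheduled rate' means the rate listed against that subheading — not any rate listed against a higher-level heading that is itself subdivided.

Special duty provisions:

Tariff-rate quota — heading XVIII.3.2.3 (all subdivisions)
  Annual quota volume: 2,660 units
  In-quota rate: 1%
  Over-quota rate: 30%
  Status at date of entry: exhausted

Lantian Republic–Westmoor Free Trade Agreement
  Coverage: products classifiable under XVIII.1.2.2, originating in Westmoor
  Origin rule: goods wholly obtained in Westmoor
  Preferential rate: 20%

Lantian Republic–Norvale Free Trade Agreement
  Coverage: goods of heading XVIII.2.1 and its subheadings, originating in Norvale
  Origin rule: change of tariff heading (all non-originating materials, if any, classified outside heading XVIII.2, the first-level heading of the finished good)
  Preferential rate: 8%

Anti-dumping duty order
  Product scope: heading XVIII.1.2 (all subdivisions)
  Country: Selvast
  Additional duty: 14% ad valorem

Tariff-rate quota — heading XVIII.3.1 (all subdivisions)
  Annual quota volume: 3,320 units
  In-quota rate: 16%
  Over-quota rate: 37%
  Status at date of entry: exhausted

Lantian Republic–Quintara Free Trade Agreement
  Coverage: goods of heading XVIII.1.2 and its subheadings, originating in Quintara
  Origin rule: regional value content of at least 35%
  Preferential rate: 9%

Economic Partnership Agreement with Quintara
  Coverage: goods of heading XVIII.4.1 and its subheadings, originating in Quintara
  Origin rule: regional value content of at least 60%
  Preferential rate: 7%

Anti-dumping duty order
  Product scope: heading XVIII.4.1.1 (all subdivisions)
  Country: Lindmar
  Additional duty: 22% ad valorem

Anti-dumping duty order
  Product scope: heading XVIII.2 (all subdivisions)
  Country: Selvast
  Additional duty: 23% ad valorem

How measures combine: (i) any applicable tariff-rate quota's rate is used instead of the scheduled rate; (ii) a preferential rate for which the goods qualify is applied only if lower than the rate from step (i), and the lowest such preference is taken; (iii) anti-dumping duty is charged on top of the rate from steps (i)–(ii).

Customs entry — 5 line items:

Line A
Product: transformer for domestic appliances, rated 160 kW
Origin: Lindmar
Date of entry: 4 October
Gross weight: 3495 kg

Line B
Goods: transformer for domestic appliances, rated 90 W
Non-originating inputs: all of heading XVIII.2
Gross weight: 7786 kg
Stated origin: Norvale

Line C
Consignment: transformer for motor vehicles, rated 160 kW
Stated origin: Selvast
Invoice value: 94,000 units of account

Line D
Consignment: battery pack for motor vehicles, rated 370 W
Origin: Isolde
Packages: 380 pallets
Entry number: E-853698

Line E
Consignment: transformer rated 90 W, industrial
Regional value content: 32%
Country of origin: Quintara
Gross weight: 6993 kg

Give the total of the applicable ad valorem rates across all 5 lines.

Line A: transformer → XVIII.1; rated 160 kW → XVIII.1.1; for domestic appliances → XVIII.1.1.3. Scheduled 3%. No special measure applies. → 3%.
Line B: transformer → XVIII.1; rated 90 W → XVIII.1.2; for domestic appliances → XVIII.1.2.1. Scheduled 17%. Norvale agreement on XVIII.2.1: XVIII.1.2.1 not covered. → 17%.
Line C: transformer → XVIII.1; rated 160 kW → XVIII.1.1; for motor vehicles → XVIII.1.1.1. Scheduled 25%. No special measure applies. → 25%.
Line D: battery pack → XVIII.2; rated 370 W → XVIII.2.2; for motor vehicles → XVIII.2.2.2. Scheduled 37%. No special measure applies. → 37%.
Line E: transformer → XVIII.1; rated 90 W → XVIII.1.2; industrial → XVIII.1.2.2. Scheduled 15%. Quintara agreement on XVIII.1.2: RVC < 35%; Quintara agreement on XVIII.4.1: XVIII.1.2.2 not covered. → 15%.
Sum: 3% + 17% + 25% + 37% + 15% = 97%.

97%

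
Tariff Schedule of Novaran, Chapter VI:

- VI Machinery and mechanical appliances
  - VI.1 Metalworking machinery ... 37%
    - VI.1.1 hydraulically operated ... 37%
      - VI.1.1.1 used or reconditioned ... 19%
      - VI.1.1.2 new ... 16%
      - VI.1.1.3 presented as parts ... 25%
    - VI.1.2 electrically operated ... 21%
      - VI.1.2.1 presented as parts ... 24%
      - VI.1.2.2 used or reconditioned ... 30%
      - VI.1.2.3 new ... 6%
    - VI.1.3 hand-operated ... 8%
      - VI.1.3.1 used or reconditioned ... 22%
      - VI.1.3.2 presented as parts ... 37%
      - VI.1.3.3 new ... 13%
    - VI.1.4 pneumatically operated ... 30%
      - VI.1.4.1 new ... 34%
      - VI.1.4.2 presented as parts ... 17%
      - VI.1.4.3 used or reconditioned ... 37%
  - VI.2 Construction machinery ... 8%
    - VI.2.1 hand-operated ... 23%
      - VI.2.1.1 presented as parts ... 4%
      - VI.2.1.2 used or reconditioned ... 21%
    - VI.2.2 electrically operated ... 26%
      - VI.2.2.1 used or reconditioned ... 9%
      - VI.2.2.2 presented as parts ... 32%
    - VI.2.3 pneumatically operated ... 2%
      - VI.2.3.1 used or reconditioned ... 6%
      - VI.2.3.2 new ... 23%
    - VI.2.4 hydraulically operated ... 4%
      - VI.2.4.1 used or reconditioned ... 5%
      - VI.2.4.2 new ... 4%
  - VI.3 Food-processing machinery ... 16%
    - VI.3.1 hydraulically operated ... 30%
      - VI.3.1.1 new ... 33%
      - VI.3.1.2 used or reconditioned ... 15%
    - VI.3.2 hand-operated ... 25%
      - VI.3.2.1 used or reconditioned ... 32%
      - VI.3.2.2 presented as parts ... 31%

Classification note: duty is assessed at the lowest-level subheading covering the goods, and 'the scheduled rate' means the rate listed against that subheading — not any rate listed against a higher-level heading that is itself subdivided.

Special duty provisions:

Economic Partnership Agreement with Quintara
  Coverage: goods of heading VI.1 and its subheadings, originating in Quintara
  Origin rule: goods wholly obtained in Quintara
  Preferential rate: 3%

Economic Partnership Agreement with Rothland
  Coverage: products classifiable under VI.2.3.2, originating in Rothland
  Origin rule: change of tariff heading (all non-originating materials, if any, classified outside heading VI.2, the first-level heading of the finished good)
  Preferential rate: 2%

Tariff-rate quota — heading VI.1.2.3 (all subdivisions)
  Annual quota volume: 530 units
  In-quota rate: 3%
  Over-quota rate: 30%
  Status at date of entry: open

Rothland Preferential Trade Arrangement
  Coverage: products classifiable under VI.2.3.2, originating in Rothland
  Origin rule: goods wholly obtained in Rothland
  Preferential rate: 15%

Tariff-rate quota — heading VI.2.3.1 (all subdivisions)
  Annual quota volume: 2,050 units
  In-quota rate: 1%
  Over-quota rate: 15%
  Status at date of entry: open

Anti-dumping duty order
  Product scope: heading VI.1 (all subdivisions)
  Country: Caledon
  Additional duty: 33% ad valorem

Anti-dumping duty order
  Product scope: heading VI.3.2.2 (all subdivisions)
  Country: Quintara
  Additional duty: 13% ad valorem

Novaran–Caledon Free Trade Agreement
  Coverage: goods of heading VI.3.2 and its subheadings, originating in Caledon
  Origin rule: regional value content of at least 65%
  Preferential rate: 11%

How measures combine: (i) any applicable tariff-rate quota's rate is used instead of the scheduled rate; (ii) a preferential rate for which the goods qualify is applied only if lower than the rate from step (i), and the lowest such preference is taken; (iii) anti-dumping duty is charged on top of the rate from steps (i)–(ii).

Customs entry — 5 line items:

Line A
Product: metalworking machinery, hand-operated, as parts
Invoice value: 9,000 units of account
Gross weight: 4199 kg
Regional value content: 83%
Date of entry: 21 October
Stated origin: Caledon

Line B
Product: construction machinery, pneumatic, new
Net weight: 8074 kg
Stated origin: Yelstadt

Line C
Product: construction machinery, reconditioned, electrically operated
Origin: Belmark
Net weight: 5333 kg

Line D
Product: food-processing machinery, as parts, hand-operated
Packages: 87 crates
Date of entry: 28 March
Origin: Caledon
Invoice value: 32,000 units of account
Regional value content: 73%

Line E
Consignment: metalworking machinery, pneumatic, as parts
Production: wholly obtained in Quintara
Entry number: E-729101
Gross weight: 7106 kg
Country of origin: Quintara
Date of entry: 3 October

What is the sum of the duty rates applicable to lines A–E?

116%

Line A: metalworking → VI.1; hand-operated → VI.1.3; as parts → VI.1.3.2. Scheduled 37%. Caledon agreement on VI.3.2: VI.1.3.2 not covered; anti-dumping (Caledon, VI.1): +33%; total 37% + 33% = 70%. → 70%.
Line B: construction → VI.2; pneumatic → VI.2.3; new → VI.2.3.2. Scheduled 23%. No special measure applies. → 23%.
Line C: construction → VI.2; electrically operated → VI.2.2; reconditioned → VI.2.2.1. Scheduled 9%. No special measure applies. → 9%.
Line D: food-processing → VI.3; hand-operated → VI.3.2; as parts → VI.3.2.2. Scheduled 31%. Caledon agreement on VI.3.2: RVC ≥ 65% → 11% available; preferential 11%. → 11%.
Line E: metalworking → VI.1; pneumatic → VI.1.4; as parts → VI.1.4.2. Scheduled 17%. Quintara agreement on VI.1: wholly obtained → 3% available; preferential 3%. → 3%.
Sum: 70% + 23% + 9% + 11% + 3% = 116%.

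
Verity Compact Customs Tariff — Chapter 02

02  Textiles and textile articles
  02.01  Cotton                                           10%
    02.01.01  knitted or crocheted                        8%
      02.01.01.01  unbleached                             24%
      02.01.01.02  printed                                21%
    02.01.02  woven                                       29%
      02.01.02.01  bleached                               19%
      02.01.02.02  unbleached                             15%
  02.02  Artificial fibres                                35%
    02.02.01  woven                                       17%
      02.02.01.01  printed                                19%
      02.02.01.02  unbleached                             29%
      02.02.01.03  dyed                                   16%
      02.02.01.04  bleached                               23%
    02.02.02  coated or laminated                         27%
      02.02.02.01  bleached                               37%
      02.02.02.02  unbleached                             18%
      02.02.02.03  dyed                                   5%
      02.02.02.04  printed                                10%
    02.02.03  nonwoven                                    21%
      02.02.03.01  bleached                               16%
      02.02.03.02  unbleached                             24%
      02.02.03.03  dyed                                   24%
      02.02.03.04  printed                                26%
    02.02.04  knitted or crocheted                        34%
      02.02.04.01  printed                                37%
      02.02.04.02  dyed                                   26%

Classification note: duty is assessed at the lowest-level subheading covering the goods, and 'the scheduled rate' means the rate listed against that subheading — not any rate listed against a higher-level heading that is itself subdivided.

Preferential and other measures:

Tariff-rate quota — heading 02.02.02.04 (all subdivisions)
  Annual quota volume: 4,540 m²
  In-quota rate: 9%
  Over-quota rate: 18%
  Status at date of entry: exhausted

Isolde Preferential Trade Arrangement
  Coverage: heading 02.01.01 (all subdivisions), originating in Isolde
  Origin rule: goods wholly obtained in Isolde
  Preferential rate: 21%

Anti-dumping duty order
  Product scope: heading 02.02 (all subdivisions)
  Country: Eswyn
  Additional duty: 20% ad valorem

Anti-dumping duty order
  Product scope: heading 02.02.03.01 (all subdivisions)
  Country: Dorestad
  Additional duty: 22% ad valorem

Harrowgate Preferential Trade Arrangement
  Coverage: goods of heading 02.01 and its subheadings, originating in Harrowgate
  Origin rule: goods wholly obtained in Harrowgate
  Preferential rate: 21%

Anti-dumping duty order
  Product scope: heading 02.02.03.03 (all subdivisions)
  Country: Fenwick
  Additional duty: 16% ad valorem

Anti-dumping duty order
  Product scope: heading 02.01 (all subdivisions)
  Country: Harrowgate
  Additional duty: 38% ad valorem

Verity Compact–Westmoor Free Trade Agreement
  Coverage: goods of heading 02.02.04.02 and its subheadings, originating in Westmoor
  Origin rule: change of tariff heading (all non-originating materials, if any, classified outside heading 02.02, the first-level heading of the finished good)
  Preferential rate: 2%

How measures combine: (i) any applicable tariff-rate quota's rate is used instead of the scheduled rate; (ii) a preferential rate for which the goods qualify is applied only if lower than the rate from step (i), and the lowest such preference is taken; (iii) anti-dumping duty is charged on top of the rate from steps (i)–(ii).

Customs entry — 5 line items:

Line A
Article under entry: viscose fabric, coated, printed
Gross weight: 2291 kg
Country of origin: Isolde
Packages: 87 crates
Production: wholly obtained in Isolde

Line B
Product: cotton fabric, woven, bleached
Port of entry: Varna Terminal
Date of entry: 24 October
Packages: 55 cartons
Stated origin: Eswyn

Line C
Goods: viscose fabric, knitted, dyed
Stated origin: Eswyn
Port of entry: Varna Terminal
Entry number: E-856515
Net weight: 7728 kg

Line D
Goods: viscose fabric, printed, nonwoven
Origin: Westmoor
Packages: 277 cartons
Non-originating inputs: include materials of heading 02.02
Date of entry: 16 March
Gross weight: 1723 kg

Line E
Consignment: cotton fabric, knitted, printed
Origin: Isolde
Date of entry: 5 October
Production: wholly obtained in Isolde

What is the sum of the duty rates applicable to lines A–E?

130%

Line A: viscose → 02.02; coated → 02.02.02; printed → 02.02.02.04. Scheduled 10%. quota on 02.02.02.04 exhausted → over-quota 18%; Isolde agreement on 02.01.01: 02.02.02.04 not covered. → 18%.
Line B: cotton → 02.01; woven → 02.01.02; bleached → 02.01.02.01. Scheduled 19%. No special measure applies. → 19%.
Line C: viscose → 02.02; knitted → 02.02.04; dyed → 02.02.04.02. Scheduled 26%. anti-dumping (Eswyn, 02.02): +20%; total 26% + 20% = 46%. → 46%.
Line D: viscose → 02.02; nonwoven → 02.02.03; printed → 02.02.03.04. Scheduled 26%. Westmoor agreement on 02.02.04.02: 02.02.03.04 not covered. → 26%.
Line E: cotton → 02.01; knitted → 02.01.01; printed → 02.01.01.02. Scheduled 21%. Isolde agreement on 02.01.01: wholly obtained → 21% available; preference 21% not lower than 21% → no reduction. → 21%.
Sum: 18% + 19% + 46% + 26% + 21% = 130%.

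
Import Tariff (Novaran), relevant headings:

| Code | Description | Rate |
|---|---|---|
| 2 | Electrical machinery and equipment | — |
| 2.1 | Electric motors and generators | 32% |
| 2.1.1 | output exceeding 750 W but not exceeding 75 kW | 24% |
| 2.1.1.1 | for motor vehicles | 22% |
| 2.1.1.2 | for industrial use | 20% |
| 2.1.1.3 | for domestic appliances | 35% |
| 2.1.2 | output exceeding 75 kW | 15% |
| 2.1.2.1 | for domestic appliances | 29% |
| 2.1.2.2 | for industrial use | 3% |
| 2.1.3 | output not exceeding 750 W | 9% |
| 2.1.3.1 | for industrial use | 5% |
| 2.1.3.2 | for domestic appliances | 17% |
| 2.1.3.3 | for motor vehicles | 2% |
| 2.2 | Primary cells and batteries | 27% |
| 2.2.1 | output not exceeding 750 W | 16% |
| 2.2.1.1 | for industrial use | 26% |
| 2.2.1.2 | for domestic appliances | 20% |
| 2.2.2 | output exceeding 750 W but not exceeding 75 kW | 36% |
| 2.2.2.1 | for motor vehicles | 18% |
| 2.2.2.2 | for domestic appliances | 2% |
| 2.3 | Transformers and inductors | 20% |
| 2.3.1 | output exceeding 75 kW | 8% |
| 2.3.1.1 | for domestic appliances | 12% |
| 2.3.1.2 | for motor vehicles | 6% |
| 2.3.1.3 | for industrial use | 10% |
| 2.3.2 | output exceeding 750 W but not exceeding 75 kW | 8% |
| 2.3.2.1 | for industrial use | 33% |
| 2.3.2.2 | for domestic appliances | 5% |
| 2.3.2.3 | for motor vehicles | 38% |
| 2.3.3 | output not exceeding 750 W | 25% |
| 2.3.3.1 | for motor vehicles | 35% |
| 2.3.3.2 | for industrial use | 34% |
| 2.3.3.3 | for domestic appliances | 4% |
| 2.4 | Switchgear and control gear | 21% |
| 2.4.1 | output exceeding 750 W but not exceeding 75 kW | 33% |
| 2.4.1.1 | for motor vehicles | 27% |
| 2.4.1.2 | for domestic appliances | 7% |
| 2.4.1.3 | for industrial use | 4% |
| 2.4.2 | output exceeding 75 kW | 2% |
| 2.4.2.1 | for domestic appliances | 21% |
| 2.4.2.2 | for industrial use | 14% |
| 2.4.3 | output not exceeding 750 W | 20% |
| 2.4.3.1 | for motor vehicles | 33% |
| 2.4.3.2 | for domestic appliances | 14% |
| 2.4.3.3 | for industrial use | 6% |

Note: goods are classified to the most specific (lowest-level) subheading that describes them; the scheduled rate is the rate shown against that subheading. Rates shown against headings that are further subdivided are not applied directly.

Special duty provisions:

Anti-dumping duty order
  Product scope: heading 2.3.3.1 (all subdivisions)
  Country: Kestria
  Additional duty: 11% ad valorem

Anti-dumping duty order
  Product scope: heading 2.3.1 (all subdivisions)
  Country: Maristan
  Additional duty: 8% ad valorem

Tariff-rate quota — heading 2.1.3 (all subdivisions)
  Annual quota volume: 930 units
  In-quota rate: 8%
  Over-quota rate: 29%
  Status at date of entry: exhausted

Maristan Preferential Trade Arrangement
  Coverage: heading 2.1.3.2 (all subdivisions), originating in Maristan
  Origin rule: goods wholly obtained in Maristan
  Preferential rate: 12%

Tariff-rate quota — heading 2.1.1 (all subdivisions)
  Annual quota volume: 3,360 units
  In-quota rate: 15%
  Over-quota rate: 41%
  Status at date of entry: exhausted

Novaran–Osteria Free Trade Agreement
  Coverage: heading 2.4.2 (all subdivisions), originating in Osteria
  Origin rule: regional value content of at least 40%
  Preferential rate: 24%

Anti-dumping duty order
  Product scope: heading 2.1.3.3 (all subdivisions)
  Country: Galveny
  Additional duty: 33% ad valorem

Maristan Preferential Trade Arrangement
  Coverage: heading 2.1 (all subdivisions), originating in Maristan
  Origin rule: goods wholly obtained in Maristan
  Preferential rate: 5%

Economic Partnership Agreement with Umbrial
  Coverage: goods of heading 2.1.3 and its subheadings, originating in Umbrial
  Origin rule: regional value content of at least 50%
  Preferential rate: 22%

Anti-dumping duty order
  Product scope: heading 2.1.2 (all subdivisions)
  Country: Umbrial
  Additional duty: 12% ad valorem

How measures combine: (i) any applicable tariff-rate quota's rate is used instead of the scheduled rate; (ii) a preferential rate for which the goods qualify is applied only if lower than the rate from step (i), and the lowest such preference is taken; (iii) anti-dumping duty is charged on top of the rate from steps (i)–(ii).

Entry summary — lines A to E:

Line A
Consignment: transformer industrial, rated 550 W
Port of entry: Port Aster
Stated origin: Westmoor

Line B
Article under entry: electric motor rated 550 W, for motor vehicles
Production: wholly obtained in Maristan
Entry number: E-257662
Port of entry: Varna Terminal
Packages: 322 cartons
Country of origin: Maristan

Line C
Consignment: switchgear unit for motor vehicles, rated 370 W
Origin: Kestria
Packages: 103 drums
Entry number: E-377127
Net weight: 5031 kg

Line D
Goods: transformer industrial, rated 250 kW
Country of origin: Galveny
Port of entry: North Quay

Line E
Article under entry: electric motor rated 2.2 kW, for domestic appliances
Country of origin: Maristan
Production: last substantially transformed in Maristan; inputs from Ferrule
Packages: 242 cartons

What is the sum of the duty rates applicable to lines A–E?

123%

Line A: transformer → 2.3; rated 550 W → 2.3.3; industrial → 2.3.3.2. Scheduled 34%. No special measure applies. → 34%.
Line B: electric motor → 2.1; rated 550 W → 2.1.3; for motor vehicles → 2.1.3.3. Scheduled 2%. quota on 2.1.3 exhausted → over-quota 29%; Maristan agreement on 2.1.3.2: 2.1.3.3 not covered; Maristan agreement on 2.1: wholly obtained → 5% available; preferential 5%. → 5%.
Line C: switchgear unit → 2.4; rated 370 W → 2.4.3; for motor vehicles → 2.4.3.1. Scheduled 33%. No special measure applies. → 33%.
Line D: transformer → 2.3; rated 250 kW → 2.3.1; industrial → 2.3.1.3. Scheduled 10%. No special measure applies. → 10%.
Line E: electric motor → 2.1; rated 2.2 kW → 2.1.1; for domestic appliances → 2.1.1.3. Scheduled 35%. quota on 2.1.1 exhausted → over-quota 41%; Maristan agreement on 2.1.3.2: 2.1.1.3 not covered; Maristan agreement on 2.1: not wholly obtained. → 41%.
Sum: 34% + 5% + 33% + 10% + 41% = 123%.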